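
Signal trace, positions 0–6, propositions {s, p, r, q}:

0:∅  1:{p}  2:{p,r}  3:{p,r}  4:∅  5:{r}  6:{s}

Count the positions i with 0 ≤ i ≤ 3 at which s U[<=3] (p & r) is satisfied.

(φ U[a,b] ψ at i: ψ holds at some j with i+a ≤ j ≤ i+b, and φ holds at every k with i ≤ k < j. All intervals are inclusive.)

Evaluate at each i in [0,3]:
  i=0: ✗ (lhs fails at k=0 before rhs at j=2)
  i=1: ✗ (lhs fails at k=1 before rhs at j=2)
  i=2: ✓ (rhs at j=2)
  i=3: ✓ (rhs at j=3)
Positions where it holds: {2, 3} → 2.

2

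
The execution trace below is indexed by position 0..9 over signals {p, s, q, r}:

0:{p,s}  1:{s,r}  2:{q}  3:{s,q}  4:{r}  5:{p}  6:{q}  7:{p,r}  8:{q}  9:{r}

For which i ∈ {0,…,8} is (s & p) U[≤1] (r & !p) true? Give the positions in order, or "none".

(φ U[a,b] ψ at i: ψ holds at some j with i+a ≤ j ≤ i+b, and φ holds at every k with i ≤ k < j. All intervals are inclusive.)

0, 1, 4

Evaluate at each i in [0,8]:
  i=0: ✓ (rhs at j=1; lhs holds on [0,0])
  i=1: ✓ (rhs at j=1)
  i=2: ✗ (no rhs in [2,3])
  i=3: ✗ (lhs fails at k=3 before rhs at j=4)
  i=4: ✓ (rhs at j=4)
  i=5: ✗ (no rhs in [5,6])
  i=6: ✗ (no rhs in [6,7])
  i=7: ✗ (no rhs in [7,8])
  i=8: ✗ (lhs fails at k=8 before rhs at j=9)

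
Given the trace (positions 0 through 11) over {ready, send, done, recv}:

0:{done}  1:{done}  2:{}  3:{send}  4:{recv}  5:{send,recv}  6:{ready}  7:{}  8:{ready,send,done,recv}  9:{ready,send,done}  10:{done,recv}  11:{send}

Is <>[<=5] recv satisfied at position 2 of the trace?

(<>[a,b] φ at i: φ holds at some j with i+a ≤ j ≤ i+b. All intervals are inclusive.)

True

Check recv at each j in [2,7]:
  j=2: false
  j=3: false
  j=4: true
  j=5: true
  j=6: false
  j=7: false
Found at j=4 → formula holds.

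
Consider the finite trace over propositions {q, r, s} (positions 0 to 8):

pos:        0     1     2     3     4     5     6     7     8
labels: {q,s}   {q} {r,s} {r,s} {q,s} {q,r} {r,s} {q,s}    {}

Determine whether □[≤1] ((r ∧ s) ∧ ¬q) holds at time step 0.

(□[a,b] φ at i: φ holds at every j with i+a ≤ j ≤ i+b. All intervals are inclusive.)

Check ((r ∧ s) ∧ ¬q) at every j in [0,1]:
  j=0: false
  j=1: false
Fails at j=0 → formula fails.

False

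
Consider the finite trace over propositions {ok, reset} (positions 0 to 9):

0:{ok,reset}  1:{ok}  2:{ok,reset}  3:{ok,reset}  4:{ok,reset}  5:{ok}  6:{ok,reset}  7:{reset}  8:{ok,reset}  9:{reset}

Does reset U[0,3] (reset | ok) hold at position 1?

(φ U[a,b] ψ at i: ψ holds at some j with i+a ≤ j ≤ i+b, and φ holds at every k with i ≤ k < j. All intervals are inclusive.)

Need some j in [1,4] with (reset | ok), and reset at every k in [1,j-1].
  j=1: (reset | ok) holds; no prefix to check → satisfied.

Holds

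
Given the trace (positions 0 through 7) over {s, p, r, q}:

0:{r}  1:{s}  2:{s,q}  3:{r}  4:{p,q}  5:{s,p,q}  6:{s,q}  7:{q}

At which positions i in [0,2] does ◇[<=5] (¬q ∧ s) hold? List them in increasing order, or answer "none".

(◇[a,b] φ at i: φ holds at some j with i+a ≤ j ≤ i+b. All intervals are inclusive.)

Evaluate at each i in [0,2]:
  i=0: ✓ (witness j=1)
  i=1: ✓ (witness j=1)
  i=2: ✗ (none in [2,7])

0, 1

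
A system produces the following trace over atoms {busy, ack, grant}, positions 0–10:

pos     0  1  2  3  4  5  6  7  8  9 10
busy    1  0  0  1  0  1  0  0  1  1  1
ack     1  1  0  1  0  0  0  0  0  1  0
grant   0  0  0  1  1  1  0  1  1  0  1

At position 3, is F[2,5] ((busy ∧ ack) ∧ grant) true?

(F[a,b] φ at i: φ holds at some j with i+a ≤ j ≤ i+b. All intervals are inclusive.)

No

Check ((busy ∧ ack) ∧ grant) at each j in [5,8]:
  j=5: false
  j=6: false
  j=7: false
  j=8: false
No position in the window satisfies it → formula fails.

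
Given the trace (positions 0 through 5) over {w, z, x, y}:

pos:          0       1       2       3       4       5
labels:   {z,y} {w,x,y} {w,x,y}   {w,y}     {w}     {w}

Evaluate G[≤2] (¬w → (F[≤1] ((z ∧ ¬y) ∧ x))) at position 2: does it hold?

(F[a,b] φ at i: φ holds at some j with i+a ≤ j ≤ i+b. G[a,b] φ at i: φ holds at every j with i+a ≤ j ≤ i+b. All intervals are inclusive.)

Check (¬w → (F[≤1] ((z ∧ ¬y) ∧ x))) at every j in [2,4]:
  j=2: antecedent false → ✓
  j=3: antecedent false → ✓
  j=4: antecedent false → ✓
All positions satisfy it → formula holds.

Yes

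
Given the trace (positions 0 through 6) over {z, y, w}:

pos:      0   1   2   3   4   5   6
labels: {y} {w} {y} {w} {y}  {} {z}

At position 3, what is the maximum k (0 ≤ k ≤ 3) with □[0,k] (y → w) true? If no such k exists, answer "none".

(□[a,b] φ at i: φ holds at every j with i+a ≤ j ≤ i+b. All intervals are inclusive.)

(y → w) must hold from j=3 onward; find where it first fails.
  j=3: holds
  j=4: fails
Holds on [3,3], so largest k = 0.

0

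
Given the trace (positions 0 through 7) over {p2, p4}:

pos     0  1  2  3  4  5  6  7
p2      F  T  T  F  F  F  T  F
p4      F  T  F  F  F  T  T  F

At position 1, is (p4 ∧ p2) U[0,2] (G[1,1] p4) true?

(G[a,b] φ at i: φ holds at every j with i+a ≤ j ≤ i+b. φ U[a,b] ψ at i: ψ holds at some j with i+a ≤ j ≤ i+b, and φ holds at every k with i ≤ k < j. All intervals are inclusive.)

No

Need some j in [1,3] with G[1,1] p4, and (p4 ∧ p2) at every k in [1,j-1].
  j=1: G[1,1] p4 — fails at 2.
  j=2: G[1,1] p4 — fails at 3.
  j=3: G[1,1] p4 — fails at 4.
No j in the window works → until fails.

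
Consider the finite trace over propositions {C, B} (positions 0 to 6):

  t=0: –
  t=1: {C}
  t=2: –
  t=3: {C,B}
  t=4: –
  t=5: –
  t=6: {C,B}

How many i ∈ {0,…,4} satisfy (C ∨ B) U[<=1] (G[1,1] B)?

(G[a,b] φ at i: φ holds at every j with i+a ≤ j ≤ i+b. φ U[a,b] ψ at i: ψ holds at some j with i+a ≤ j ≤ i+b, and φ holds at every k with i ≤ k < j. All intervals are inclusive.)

2

Evaluate at each i in [0,4]:
  i=0: ✗ (no rhs in [0,1])
  i=1: ✓ (rhs at j=2; lhs holds on [1,1])
  i=2: ✓ (rhs at j=2)
  i=3: ✗ (no rhs in [3,4])
  i=4: ✗ (lhs fails at k=4 before rhs at j=5)
Positions where it holds: {1, 2} → 2.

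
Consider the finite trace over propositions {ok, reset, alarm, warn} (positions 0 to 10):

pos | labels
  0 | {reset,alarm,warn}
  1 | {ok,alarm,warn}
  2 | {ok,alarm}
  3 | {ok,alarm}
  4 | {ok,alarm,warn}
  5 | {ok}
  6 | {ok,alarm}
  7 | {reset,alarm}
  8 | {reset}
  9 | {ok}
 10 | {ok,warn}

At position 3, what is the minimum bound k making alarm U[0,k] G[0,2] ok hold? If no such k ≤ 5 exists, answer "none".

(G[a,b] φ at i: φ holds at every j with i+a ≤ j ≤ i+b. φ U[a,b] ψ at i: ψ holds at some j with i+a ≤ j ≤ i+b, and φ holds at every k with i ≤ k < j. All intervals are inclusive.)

0

Need earliest j ≥ 3 with G[0,2] ok, and alarm at every k in [3,j-1].
  j=3: rhs holds (empty prefix). k = 0.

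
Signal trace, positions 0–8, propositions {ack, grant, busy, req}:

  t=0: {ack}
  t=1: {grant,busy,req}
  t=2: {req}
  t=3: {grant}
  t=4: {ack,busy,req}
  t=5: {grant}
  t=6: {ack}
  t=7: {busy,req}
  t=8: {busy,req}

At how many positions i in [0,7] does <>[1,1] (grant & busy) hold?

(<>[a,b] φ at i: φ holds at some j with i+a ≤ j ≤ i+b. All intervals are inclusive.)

Evaluate at each i in [0,7]:
  i=0: ✓ (witness j=1)
  i=1: ✗ (none in [2,2])
  i=2: ✗ (none in [3,3])
  i=3: ✗ (none in [4,4])
  i=4: ✗ (none in [5,5])
  i=5: ✗ (none in [6,6])
  i=6: ✗ (none in [7,7])
  i=7: ✗ (none in [8,8])
Positions where it holds: {0} → 1.

1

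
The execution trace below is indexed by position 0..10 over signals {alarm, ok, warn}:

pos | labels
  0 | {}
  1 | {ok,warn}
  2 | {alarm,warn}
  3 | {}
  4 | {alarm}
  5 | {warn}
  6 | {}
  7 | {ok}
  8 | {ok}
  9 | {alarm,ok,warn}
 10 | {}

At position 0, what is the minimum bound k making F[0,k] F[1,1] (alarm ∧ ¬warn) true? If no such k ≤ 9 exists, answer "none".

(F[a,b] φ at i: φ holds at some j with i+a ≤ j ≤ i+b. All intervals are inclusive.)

Scan j = 0,1,… for F[1,1] (alarm ∧ ¬warn):
  j=0: fails
  j=1: fails
  j=2: fails
  j=3: holds
First hit at j=3, so smallest k = 3-0 = 3.

3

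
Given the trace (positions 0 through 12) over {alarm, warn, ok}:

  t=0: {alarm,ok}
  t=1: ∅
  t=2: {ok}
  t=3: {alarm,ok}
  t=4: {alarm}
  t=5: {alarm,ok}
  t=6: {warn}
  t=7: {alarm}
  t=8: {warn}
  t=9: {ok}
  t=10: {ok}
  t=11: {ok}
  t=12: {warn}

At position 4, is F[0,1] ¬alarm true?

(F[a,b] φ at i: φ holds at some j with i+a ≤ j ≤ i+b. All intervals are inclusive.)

Check ¬alarm at each j in [4,5]:
  j=4: false
  j=5: false
No position in the window satisfies it → formula fails.

Does not hold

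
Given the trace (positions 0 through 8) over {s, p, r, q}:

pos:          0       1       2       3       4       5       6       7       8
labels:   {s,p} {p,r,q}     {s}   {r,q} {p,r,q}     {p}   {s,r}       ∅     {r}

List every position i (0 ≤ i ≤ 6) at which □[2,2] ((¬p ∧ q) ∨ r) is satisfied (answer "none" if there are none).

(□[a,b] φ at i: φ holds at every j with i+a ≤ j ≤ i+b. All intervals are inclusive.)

Evaluate at each i in [0,6]:
  i=0: ✗ (fails at j=2)
  i=1: ✓ (all of [3,3])
  i=2: ✓ (all of [4,4])
  i=3: ✗ (fails at j=5)
  i=4: ✓ (all of [6,6])
  i=5: ✗ (fails at j=7)
  i=6: ✓ (all of [8,8])

1, 2, 4, 6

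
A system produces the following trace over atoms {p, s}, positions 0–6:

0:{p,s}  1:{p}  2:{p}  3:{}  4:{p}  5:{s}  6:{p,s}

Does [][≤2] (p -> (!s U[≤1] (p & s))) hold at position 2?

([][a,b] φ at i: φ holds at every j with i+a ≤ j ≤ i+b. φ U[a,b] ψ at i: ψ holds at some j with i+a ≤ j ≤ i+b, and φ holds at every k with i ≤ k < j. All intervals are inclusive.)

Check (p -> (!s U[≤1] (p & s))) at every j in [2,4]:
  j=2: antecedent true; consequent fails → ✗
  j=3: antecedent false → ✓
  j=4: antecedent true; consequent fails → ✗
Fails at j=2 → formula fails.

False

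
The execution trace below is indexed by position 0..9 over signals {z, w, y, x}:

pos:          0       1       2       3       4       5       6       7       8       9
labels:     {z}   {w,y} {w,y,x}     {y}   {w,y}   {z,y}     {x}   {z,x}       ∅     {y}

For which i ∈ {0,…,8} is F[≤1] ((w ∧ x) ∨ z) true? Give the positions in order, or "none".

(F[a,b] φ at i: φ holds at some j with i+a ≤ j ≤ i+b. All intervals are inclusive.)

0, 1, 2, 4, 5, 6, 7

Evaluate at each i in [0,8]:
  i=0: ✓ (witness j=0)
  i=1: ✓ (witness j=2)
  i=2: ✓ (witness j=2)
  i=3: ✗ (none in [3,4])
  i=4: ✓ (witness j=5)
  i=5: ✓ (witness j=5)
  i=6: ✓ (witness j=7)
  i=7: ✓ (witness j=7)
  i=8: ✗ (none in [8,9])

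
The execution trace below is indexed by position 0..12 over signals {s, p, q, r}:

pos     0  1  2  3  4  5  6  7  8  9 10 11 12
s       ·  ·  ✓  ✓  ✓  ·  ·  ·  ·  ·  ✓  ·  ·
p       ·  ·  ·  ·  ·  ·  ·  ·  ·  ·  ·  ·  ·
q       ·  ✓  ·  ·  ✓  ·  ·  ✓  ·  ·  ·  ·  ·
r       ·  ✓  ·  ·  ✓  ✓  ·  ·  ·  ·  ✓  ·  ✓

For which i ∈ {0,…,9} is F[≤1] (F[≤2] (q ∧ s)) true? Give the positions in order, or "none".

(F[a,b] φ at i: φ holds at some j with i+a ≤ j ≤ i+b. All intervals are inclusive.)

Evaluate at each i in [0,9]:
  i=0: ✗ (none in [0,1])
  i=1: ✓ (witness j=2)
  i=2: ✓ (witness j=2)
  i=3: ✓ (witness j=3)
  i=4: ✓ (witness j=4)
  i=5: ✗ (none in [5,6])
  i=6: ✗ (none in [6,7])
  i=7: ✗ (none in [7,8])
  i=8: ✗ (none in [8,9])
  i=9: ✗ (none in [9,10])

1, 2, 3, 4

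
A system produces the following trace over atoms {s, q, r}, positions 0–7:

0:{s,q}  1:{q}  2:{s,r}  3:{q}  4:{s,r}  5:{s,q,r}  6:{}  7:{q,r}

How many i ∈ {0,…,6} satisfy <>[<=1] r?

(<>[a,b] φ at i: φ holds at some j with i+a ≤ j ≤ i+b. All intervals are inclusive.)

6

Evaluate at each i in [0,6]:
  i=0: ✗ (none in [0,1])
  i=1: ✓ (witness j=2)
  i=2: ✓ (witness j=2)
  i=3: ✓ (witness j=4)
  i=4: ✓ (witness j=4)
  i=5: ✓ (witness j=5)
  i=6: ✓ (witness j=7)
Positions where it holds: {1, 2, 3, 4, 5, 6} → 6.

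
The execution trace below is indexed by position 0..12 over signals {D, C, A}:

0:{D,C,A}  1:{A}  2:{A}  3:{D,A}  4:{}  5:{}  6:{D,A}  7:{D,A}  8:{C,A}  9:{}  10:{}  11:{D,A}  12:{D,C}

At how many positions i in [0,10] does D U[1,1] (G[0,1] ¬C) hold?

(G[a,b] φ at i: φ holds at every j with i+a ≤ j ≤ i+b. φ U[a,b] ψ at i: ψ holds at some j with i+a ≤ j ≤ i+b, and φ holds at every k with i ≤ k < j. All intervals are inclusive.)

Evaluate at each i in [0,10]:
  i=0: ✓ (rhs at j=1; lhs holds on [0,0])
  i=1: ✗ (lhs fails at k=1 before rhs at j=2)
  i=2: ✗ (lhs fails at k=2 before rhs at j=3)
  i=3: ✓ (rhs at j=4; lhs holds on [3,3])
  i=4: ✗ (lhs fails at k=4 before rhs at j=5)
  i=5: ✗ (lhs fails at k=5 before rhs at j=6)
  i=6: ✗ (no rhs in [7,7])
  i=7: ✗ (no rhs in [8,8])
  i=8: ✗ (lhs fails at k=8 before rhs at j=9)
  i=9: ✗ (lhs fails at k=9 before rhs at j=10)
  i=10: ✗ (no rhs in [11,11])
Positions where it holds: {0, 3} → 2.

2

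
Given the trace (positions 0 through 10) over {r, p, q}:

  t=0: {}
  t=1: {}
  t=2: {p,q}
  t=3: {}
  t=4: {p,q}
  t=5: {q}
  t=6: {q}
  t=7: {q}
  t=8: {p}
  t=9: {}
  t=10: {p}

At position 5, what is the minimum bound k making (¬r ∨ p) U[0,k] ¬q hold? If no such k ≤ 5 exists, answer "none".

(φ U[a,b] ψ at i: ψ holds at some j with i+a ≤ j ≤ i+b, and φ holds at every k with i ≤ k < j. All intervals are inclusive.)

3

Need earliest j ≥ 5 with ¬q, and (¬r ∨ p) at every k in [5,j-1].
  j=5: rhs fails.
  j=6: rhs fails.
  j=7: rhs fails.
  j=8: rhs holds; lhs holds on [5,7]. k = 3.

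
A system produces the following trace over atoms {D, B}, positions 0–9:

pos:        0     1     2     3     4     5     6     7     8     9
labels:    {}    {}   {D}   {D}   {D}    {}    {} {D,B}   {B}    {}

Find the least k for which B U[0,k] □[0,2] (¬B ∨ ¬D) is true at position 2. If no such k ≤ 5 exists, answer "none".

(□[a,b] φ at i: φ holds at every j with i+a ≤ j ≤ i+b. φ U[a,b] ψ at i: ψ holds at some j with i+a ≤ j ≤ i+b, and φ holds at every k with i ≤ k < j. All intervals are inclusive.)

Need earliest j ≥ 2 with □[0,2] (¬B ∨ ¬D), and B at every k in [2,j-1].
  j=2: rhs holds (empty prefix). k = 0.

0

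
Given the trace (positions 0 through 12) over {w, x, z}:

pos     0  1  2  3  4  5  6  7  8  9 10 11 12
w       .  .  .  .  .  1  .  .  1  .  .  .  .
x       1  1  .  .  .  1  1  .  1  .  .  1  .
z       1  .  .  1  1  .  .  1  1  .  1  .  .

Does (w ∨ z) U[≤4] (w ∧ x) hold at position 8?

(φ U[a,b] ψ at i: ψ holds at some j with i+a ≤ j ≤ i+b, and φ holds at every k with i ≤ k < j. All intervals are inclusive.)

Holds

Need some j in [8,12] with (w ∧ x), and (w ∨ z) at every k in [8,j-1].
  j=8: (w ∧ x) holds; no prefix to check → satisfied.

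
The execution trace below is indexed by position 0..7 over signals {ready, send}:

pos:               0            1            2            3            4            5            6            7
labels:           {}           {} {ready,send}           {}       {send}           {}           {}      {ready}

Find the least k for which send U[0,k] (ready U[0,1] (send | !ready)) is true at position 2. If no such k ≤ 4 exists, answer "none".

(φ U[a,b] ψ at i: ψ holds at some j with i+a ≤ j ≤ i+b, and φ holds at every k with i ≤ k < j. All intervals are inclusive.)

0

Need earliest j ≥ 2 with (ready U[0,1] (send | !ready)), and send at every k in [2,j-1].
  j=2: rhs holds (empty prefix). k = 0.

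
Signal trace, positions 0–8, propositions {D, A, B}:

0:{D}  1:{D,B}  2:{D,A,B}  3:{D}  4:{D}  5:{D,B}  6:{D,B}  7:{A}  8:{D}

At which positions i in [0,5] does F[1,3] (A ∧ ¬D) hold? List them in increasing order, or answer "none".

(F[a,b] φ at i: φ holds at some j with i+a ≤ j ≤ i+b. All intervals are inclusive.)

Evaluate at each i in [0,5]:
  i=0: ✗ (none in [1,3])
  i=1: ✗ (none in [2,4])
  i=2: ✗ (none in [3,5])
  i=3: ✗ (none in [4,6])
  i=4: ✓ (witness j=7)
  i=5: ✓ (witness j=7)

4, 5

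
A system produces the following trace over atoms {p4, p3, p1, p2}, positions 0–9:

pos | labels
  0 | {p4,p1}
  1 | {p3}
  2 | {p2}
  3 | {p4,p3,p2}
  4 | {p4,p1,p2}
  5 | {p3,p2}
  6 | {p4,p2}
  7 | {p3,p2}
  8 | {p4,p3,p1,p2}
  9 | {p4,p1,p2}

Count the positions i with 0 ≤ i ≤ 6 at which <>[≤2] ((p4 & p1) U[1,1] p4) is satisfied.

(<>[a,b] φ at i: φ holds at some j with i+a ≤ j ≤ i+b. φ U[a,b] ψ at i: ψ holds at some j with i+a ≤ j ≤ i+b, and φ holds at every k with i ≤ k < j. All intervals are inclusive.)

1

Evaluate at each i in [0,6]:
  i=0: ✗ (none in [0,2])
  i=1: ✗ (none in [1,3])
  i=2: ✗ (none in [2,4])
  i=3: ✗ (none in [3,5])
  i=4: ✗ (none in [4,6])
  i=5: ✗ (none in [5,7])
  i=6: ✓ (witness j=8)
Positions where it holds: {6} → 1.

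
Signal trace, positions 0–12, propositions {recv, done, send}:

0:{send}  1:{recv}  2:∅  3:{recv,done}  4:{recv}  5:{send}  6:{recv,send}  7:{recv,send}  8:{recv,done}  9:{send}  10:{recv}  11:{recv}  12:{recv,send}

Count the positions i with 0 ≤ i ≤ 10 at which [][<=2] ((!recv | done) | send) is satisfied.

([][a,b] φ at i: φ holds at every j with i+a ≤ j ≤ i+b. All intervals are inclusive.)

Evaluate at each i in [0,10]:
  i=0: ✗ (fails at j=1)
  i=1: ✗ (fails at j=1)
  i=2: ✗ (fails at j=4)
  i=3: ✗ (fails at j=4)
  i=4: ✗ (fails at j=4)
  i=5: ✓ (all of [5,7])
  i=6: ✓ (all of [6,8])
  i=7: ✓ (all of [7,9])
  i=8: ✗ (fails at j=10)
  i=9: ✗ (fails at j=10)
  i=10: ✗ (fails at j=10)
Positions where it holds: {5, 6, 7} → 3.

3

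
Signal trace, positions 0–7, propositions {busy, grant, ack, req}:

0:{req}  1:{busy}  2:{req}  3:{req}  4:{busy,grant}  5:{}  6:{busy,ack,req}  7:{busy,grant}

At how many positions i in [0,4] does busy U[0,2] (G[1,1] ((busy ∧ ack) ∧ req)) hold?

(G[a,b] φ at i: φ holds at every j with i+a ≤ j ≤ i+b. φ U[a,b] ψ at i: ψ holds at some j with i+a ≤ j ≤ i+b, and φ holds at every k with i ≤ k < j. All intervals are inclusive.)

Evaluate at each i in [0,4]:
  i=0: ✗ (no rhs in [0,2])
  i=1: ✗ (no rhs in [1,3])
  i=2: ✗ (no rhs in [2,4])
  i=3: ✗ (lhs fails at k=3 before rhs at j=5)
  i=4: ✓ (rhs at j=5; lhs holds on [4,4])
Positions where it holds: {4} → 1.

1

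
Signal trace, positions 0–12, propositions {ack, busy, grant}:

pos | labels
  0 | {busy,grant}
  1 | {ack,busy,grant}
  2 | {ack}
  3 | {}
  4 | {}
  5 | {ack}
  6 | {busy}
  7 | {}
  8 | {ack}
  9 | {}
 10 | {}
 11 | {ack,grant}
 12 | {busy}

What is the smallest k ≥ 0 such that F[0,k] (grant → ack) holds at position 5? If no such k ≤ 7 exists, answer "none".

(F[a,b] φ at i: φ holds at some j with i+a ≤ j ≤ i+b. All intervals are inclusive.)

Scan j = 5,6,… for (grant → ack):
  j=5: holds
First hit at j=5, so smallest k = 5-5 = 0.

0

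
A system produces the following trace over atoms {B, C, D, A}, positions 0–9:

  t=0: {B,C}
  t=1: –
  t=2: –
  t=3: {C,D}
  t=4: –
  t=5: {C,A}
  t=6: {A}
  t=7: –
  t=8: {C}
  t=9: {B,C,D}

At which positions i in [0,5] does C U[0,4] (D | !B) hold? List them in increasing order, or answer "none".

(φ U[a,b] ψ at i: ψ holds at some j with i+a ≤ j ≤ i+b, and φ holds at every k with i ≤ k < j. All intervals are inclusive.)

Evaluate at each i in [0,5]:
  i=0: ✓ (rhs at j=1; lhs holds on [0,0])
  i=1: ✓ (rhs at j=1)
  i=2: ✓ (rhs at j=2)
  i=3: ✓ (rhs at j=3)
  i=4: ✓ (rhs at j=4)
  i=5: ✓ (rhs at j=5)

0, 1, 2, 3, 4, 5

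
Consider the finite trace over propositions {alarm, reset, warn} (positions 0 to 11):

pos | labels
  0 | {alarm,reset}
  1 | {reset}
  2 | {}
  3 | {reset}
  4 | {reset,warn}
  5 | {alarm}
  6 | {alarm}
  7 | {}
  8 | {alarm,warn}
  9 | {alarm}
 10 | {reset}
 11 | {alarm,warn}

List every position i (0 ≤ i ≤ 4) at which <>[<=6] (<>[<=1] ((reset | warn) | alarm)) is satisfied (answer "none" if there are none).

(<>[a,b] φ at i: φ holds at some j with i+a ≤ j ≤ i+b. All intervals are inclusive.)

0, 1, 2, 3, 4

Evaluate at each i in [0,4]:
  i=0: ✓ (witness j=0)
  i=1: ✓ (witness j=1)
  i=2: ✓ (witness j=2)
  i=3: ✓ (witness j=3)
  i=4: ✓ (witness j=4)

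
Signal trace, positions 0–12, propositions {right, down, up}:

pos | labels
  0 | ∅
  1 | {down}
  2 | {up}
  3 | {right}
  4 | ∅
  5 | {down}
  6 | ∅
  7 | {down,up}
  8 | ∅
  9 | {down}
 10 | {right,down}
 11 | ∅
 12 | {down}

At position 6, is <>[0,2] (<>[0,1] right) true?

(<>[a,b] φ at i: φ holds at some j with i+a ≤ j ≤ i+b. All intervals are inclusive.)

Check <>[0,1] right at each j in [6,8]:
  j=6: fails (none in [6,7])
  j=7: fails (none in [7,8])
  j=8: fails (none in [8,9])
No position in the window satisfies it → formula fails.

No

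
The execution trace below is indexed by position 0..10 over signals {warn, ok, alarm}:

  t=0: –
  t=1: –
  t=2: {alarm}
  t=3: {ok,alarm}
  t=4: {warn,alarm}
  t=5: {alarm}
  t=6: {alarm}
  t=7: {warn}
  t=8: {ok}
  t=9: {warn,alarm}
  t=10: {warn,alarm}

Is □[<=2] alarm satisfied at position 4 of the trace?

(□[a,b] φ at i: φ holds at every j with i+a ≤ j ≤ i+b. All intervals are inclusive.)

True

Check alarm at every j in [4,6]:
  j=4: true
  j=5: true
  j=6: true
All positions satisfy it → formula holds.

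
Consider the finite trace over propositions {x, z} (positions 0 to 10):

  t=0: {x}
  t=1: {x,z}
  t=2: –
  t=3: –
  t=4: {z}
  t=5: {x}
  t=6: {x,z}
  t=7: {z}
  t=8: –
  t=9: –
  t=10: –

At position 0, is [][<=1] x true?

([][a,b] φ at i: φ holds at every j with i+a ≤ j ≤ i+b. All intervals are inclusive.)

Yes

Check x at every j in [0,1]:
  j=0: true
  j=1: true
All positions satisfy it → formula holds.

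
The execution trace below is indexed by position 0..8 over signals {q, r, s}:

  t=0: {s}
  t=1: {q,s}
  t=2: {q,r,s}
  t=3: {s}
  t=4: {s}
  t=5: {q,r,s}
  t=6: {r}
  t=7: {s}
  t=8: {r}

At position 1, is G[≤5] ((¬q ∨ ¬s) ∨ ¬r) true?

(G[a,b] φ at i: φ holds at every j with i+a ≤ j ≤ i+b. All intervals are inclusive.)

Check ((¬q ∨ ¬s) ∨ ¬r) at every j in [1,6]:
  j=1: true
  j=2: false
  j=3: true
  j=4: true
  j=5: false
  j=6: true
Fails at j=2 → formula fails.

Does not hold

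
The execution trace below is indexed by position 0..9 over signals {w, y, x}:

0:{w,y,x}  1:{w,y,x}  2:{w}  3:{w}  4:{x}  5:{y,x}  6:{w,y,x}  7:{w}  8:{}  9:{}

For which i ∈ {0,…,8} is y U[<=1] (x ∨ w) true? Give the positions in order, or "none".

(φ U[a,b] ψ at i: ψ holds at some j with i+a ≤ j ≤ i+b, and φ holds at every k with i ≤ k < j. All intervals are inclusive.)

Evaluate at each i in [0,8]:
  i=0: ✓ (rhs at j=0)
  i=1: ✓ (rhs at j=1)
  i=2: ✓ (rhs at j=2)
  i=3: ✓ (rhs at j=3)
  i=4: ✓ (rhs at j=4)
  i=5: ✓ (rhs at j=5)
  i=6: ✓ (rhs at j=6)
  i=7: ✓ (rhs at j=7)
  i=8: ✗ (no rhs in [8,9])

0, 1, 2, 3, 4, 5, 6, 7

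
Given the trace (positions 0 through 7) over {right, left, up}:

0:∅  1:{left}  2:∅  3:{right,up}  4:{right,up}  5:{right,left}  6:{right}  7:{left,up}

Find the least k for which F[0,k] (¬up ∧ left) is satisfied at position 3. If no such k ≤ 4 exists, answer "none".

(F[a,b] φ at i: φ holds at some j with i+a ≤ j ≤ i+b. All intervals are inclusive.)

Scan j = 3,4,… for (¬up ∧ left):
  j=3: fails
  j=4: fails
  j=5: holds
First hit at j=5, so smallest k = 5-3 = 2.

2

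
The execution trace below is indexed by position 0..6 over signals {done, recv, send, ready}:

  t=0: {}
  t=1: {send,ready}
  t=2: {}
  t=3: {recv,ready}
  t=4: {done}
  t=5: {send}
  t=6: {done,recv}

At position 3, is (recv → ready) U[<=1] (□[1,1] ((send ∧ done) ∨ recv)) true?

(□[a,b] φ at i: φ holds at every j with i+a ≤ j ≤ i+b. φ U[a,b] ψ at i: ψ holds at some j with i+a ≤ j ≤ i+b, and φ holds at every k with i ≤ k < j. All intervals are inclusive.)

No

Need some j in [3,4] with □[1,1] ((send ∧ done) ∨ recv), and (recv → ready) at every k in [3,j-1].
  j=3: □[1,1] ((send ∧ done) ∨ recv) — fails at 4.
  j=4: □[1,1] ((send ∧ done) ∨ recv) — fails at 5.
No j in the window works → until fails.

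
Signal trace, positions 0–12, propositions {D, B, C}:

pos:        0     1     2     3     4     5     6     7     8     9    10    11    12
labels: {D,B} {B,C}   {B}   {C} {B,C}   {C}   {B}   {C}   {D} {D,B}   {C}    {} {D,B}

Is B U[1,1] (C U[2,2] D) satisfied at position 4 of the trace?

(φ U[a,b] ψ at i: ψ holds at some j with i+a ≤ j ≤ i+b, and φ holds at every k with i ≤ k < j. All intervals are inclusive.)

False

Need some j in [5,5] with (C U[2,2] D), and B at every k in [4,j-1].
  j=5: (C U[2,2] D) — fails.
No j in the window works → until fails.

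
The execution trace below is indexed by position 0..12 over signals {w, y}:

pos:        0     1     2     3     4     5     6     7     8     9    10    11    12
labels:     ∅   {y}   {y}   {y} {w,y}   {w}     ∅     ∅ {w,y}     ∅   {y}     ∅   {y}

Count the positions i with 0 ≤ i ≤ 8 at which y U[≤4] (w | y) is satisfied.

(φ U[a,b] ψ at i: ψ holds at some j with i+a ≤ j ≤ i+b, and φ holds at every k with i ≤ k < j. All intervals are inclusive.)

6

Evaluate at each i in [0,8]:
  i=0: ✗ (lhs fails at k=0 before rhs at j=1)
  i=1: ✓ (rhs at j=1)
  i=2: ✓ (rhs at j=2)
  i=3: ✓ (rhs at j=3)
  i=4: ✓ (rhs at j=4)
  i=5: ✓ (rhs at j=5)
  i=6: ✗ (lhs fails at k=6 before rhs at j=8)
  i=7: ✗ (lhs fails at k=7 before rhs at j=8)
  i=8: ✓ (rhs at j=8)
Positions where it holds: {1, 2, 3, 4, 5, 8} → 6.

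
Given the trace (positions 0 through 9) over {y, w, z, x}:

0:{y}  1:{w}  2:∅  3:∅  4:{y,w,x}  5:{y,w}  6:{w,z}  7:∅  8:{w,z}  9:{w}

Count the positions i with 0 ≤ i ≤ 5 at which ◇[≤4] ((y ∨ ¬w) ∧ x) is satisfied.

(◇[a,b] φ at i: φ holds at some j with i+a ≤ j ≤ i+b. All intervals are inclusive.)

Evaluate at each i in [0,5]:
  i=0: ✓ (witness j=4)
  i=1: ✓ (witness j=4)
  i=2: ✓ (witness j=4)
  i=3: ✓ (witness j=4)
  i=4: ✓ (witness j=4)
  i=5: ✗ (none in [5,9])
Positions where it holds: {0, 1, 2, 3, 4} → 5.

5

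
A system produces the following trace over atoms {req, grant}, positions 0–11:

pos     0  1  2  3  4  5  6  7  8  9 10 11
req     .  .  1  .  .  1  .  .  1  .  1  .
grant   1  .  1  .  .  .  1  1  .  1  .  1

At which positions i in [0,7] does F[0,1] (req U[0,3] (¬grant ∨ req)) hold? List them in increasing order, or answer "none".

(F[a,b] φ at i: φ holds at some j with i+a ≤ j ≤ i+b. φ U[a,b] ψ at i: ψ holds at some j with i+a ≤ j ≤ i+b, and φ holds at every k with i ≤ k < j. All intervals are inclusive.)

Evaluate at each i in [0,7]:
  i=0: ✓ (witness j=1)
  i=1: ✓ (witness j=1)
  i=2: ✓ (witness j=2)
  i=3: ✓ (witness j=3)
  i=4: ✓ (witness j=4)
  i=5: ✓ (witness j=5)
  i=6: ✗ (none in [6,7])
  i=7: ✓ (witness j=8)

0, 1, 2, 3, 4, 5, 7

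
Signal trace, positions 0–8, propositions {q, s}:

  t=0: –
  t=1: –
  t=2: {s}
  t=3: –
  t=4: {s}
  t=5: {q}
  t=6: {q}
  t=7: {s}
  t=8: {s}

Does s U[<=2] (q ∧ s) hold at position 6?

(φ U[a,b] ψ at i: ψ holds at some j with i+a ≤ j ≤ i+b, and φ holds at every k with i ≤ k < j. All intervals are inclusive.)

Need some j in [6,8] with (q ∧ s), and s at every k in [6,j-1].
  j=6: (q ∧ s) false.
  j=7: (q ∧ s) false.
  j=8: (q ∧ s) false.
No j in the window works → until fails.

No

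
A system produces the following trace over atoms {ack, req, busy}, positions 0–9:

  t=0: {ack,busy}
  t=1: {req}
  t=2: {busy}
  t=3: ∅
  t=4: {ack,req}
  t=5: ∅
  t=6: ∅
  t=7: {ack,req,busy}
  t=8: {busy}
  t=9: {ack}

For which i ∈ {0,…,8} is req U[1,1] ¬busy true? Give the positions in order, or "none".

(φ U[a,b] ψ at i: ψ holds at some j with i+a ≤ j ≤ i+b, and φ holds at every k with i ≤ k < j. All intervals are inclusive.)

4

Evaluate at each i in [0,8]:
  i=0: ✗ (lhs fails at k=0 before rhs at j=1)
  i=1: ✗ (no rhs in [2,2])
  i=2: ✗ (lhs fails at k=2 before rhs at j=3)
  i=3: ✗ (lhs fails at k=3 before rhs at j=4)
  i=4: ✓ (rhs at j=5; lhs holds on [4,4])
  i=5: ✗ (lhs fails at k=5 before rhs at j=6)
  i=6: ✗ (no rhs in [7,7])
  i=7: ✗ (no rhs in [8,8])
  i=8: ✗ (lhs fails at k=8 before rhs at j=9)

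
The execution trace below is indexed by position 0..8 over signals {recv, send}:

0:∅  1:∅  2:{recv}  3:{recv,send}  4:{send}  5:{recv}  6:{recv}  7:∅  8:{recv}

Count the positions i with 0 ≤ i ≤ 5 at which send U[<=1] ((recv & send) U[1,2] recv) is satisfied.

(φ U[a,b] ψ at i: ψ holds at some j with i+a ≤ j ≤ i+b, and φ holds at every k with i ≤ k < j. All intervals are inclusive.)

Evaluate at each i in [0,5]:
  i=0: ✗ (no rhs in [0,1])
  i=1: ✗ (no rhs in [1,2])
  i=2: ✗ (no rhs in [2,3])
  i=3: ✗ (no rhs in [3,4])
  i=4: ✗ (no rhs in [4,5])
  i=5: ✗ (no rhs in [5,6])
Positions where it holds: {} → 0.

0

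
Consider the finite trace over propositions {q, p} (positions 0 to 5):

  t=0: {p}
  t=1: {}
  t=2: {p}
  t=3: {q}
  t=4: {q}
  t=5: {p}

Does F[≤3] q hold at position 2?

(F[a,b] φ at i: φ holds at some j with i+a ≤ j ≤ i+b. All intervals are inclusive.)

Check q at each j in [2,5]:
  j=2: false
  j=3: true
  j=4: true
  j=5: false
Found at j=3 → formula holds.

True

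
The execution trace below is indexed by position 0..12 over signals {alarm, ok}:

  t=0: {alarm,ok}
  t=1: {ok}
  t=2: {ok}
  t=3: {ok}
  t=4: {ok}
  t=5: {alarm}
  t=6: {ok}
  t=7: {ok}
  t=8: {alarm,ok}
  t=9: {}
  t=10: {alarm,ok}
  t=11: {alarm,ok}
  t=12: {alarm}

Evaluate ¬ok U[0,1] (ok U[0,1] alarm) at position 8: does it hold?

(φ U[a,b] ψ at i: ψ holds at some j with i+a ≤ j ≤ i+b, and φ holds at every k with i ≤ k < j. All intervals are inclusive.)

Need some j in [8,9] with (ok U[0,1] alarm), and ¬ok at every k in [8,j-1].
  j=8: (ok U[0,1] alarm) holds; no prefix to check → satisfied.

True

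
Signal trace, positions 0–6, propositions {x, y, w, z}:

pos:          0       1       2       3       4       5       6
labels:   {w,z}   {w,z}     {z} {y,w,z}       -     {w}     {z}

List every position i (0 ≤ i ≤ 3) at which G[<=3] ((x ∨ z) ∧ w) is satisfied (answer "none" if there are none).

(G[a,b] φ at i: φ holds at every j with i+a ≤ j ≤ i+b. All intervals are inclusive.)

none

Evaluate at each i in [0,3]:
  i=0: ✗ (fails at j=2)
  i=1: ✗ (fails at j=2)
  i=2: ✗ (fails at j=2)
  i=3: ✗ (fails at j=4)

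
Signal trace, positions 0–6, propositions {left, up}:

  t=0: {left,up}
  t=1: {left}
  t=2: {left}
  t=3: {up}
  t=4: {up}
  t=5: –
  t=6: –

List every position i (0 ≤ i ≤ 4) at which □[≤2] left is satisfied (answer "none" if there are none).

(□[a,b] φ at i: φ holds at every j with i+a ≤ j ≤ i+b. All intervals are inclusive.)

0

Evaluate at each i in [0,4]:
  i=0: ✓ (all of [0,2])
  i=1: ✗ (fails at j=3)
  i=2: ✗ (fails at j=3)
  i=3: ✗ (fails at j=3)
  i=4: ✗ (fails at j=4)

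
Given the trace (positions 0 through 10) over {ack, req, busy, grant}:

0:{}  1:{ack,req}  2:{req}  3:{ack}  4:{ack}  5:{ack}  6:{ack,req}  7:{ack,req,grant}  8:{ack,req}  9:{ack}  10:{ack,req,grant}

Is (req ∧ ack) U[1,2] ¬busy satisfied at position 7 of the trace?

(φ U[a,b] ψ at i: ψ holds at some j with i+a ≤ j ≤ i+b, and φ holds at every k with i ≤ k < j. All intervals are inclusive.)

Need some j in [8,9] with ¬busy, and (req ∧ ack) at every k in [7,j-1].
  j=8: ¬busy holds; (req ∧ ack) holds at every k in [7,7] → satisfied.

True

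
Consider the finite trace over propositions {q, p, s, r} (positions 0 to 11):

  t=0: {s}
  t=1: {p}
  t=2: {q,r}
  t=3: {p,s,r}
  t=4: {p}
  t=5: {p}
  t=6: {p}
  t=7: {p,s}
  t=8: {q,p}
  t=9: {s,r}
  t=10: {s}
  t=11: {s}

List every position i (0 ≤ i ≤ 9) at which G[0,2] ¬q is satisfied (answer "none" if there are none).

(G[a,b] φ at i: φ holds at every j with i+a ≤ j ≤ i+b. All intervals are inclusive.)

Evaluate at each i in [0,9]:
  i=0: ✗ (fails at j=2)
  i=1: ✗ (fails at j=2)
  i=2: ✗ (fails at j=2)
  i=3: ✓ (all of [3,5])
  i=4: ✓ (all of [4,6])
  i=5: ✓ (all of [5,7])
  i=6: ✗ (fails at j=8)
  i=7: ✗ (fails at j=8)
  i=8: ✗ (fails at j=8)
  i=9: ✓ (all of [9,11])

3, 4, 5, 9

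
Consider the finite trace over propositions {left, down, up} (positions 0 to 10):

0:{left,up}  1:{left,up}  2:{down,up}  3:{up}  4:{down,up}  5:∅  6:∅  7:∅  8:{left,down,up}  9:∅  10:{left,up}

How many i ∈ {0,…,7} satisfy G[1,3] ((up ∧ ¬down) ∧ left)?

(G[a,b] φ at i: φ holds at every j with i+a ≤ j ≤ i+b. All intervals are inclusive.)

0

Evaluate at each i in [0,7]:
  i=0: ✗ (fails at j=2)
  i=1: ✗ (fails at j=2)
  i=2: ✗ (fails at j=3)
  i=3: ✗ (fails at j=4)
  i=4: ✗ (fails at j=5)
  i=5: ✗ (fails at j=6)
  i=6: ✗ (fails at j=7)
  i=7: ✗ (fails at j=8)
Positions where it holds: {} → 0.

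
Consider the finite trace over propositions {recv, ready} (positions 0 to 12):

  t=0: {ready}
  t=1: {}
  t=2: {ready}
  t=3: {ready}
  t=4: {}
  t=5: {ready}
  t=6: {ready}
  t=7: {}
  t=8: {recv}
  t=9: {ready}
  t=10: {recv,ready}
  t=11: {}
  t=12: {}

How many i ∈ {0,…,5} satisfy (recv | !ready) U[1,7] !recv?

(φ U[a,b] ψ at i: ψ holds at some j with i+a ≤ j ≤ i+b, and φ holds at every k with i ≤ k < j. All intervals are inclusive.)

2

Evaluate at each i in [0,5]:
  i=0: ✗ (lhs fails at k=0 before rhs at j=1)
  i=1: ✓ (rhs at j=2; lhs holds on [1,1])
  i=2: ✗ (lhs fails at k=2 before rhs at j=3)
  i=3: ✗ (lhs fails at k=3 before rhs at j=4)
  i=4: ✓ (rhs at j=5; lhs holds on [4,4])
  i=5: ✗ (lhs fails at k=5 before rhs at j=6)
Positions where it holds: {1, 4} → 2.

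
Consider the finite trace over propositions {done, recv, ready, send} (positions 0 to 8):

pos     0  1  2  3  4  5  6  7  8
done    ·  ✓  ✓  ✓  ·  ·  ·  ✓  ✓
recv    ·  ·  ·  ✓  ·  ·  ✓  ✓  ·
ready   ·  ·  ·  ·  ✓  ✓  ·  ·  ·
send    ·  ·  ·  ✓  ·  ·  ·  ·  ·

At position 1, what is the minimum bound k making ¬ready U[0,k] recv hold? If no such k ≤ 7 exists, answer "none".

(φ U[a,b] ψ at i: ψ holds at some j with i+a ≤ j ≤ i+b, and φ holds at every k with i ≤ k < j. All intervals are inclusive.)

Need earliest j ≥ 1 with recv, and ¬ready at every k in [1,j-1].
  j=1: rhs fails.
  j=2: rhs fails.
  j=3: rhs holds; lhs holds on [1,2]. k = 2.

2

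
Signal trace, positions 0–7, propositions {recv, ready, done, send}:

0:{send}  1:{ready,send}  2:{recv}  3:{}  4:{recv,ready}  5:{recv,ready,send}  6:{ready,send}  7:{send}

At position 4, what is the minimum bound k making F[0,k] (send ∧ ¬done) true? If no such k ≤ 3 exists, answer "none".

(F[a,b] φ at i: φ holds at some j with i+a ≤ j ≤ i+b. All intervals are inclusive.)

Scan j = 4,5,… for (send ∧ ¬done):
  j=4: fails
  j=5: holds
First hit at j=5, so smallest k = 5-4 = 1.

1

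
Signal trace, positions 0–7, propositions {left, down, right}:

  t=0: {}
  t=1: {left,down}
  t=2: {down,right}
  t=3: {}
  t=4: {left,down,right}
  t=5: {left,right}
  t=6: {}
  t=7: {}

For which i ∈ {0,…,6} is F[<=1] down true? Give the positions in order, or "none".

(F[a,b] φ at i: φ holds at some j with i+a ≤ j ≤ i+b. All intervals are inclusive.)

0, 1, 2, 3, 4

Evaluate at each i in [0,6]:
  i=0: ✓ (witness j=1)
  i=1: ✓ (witness j=1)
  i=2: ✓ (witness j=2)
  i=3: ✓ (witness j=4)
  i=4: ✓ (witness j=4)
  i=5: ✗ (none in [5,6])
  i=6: ✗ (none in [6,7])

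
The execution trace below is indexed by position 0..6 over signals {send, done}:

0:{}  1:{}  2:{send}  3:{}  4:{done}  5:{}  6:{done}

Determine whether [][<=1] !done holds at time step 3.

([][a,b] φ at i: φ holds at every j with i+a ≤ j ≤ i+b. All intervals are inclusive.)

Check !done at every j in [3,4]:
  j=3: true
  j=4: false
Fails at j=4 → formula fails.

No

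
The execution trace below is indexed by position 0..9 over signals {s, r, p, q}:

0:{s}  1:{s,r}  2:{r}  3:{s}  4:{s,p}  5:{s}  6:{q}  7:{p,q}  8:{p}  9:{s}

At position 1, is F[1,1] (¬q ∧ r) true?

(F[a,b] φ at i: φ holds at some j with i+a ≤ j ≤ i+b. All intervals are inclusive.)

Check (¬q ∧ r) at each j in [2,2]:
  j=2: true
Found at j=2 → formula holds.

Yes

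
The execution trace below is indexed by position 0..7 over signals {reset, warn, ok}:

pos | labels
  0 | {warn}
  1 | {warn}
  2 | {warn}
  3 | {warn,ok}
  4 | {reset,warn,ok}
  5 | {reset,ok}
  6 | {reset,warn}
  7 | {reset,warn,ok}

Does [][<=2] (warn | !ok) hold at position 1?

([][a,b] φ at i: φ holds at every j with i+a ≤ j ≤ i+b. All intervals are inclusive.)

Yes

Check (warn | !ok) at every j in [1,3]:
  j=1: true
  j=2: true
  j=3: true
All positions satisfy it → formula holds.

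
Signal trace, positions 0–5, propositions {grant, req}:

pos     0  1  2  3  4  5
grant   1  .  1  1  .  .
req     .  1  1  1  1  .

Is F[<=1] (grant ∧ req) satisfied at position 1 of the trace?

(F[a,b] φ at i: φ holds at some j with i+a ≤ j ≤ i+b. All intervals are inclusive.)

Check (grant ∧ req) at each j in [1,2]:
  j=1: false
  j=2: true
Found at j=2 → formula holds.

True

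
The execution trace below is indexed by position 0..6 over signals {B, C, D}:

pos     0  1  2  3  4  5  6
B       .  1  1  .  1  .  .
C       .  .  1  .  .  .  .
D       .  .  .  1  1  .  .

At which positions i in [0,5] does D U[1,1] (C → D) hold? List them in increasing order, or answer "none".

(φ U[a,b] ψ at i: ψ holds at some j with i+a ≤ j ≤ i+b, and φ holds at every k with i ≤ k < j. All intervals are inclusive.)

Evaluate at each i in [0,5]:
  i=0: ✗ (lhs fails at k=0 before rhs at j=1)
  i=1: ✗ (no rhs in [2,2])
  i=2: ✗ (lhs fails at k=2 before rhs at j=3)
  i=3: ✓ (rhs at j=4; lhs holds on [3,3])
  i=4: ✓ (rhs at j=5; lhs holds on [4,4])
  i=5: ✗ (lhs fails at k=5 before rhs at j=6)

3, 4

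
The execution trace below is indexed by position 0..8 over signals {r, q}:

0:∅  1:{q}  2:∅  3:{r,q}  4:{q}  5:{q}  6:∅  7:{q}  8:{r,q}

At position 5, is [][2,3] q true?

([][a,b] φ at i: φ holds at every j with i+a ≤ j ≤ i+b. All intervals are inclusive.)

Holds

Check q at every j in [7,8]:
  j=7: true
  j=8: true
All positions satisfy it → formula holds.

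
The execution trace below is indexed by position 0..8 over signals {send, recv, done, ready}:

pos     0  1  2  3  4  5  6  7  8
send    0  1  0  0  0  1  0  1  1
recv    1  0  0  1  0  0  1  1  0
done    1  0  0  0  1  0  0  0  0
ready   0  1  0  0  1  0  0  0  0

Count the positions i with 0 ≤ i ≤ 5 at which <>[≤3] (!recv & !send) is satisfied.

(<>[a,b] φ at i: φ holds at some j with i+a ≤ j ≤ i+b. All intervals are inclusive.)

5

Evaluate at each i in [0,5]:
  i=0: ✓ (witness j=2)
  i=1: ✓ (witness j=2)
  i=2: ✓ (witness j=2)
  i=3: ✓ (witness j=4)
  i=4: ✓ (witness j=4)
  i=5: ✗ (none in [5,8])
Positions where it holds: {0, 1, 2, 3, 4} → 5.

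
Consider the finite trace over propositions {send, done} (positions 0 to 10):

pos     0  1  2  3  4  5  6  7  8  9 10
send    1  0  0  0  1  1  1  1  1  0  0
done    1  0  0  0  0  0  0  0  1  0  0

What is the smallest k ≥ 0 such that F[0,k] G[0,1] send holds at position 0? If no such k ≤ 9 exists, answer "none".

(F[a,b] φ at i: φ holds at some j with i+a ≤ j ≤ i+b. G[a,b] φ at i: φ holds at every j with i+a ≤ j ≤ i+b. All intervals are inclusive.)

4

Scan j = 0,1,… for G[0,1] send:
  j=0: fails
  j=1: fails
  j=2: fails
  j=3: fails
  j=4: holds
First hit at j=4, so smallest k = 4-0 = 4.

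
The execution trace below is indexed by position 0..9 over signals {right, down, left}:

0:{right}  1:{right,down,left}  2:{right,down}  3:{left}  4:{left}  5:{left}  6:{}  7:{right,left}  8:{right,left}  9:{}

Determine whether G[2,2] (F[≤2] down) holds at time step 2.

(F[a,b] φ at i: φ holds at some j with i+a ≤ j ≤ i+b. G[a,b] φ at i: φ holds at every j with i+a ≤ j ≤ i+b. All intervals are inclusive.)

No

Check F[≤2] down at every j in [4,4]:
  j=4: fails (none in [4,6])
Fails at j=4 → formula fails.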